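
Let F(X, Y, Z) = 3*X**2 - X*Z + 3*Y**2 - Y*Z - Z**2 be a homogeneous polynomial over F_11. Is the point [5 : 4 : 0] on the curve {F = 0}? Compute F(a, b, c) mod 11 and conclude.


F(5,4,0) ≡ 2 (mod 11); P is NOT on the curve.

Evaluate F(5, 4, 0) term-by-term (mod 11).
  3*X**2 ↦ 3·25·1·1 = 75
  -X*Z ↦ -1·5·1·0 = 0
  3*Y**2 ↦ 3·1·16·1 = 48
  -Y*Z ↦ -1·1·4·0 = 0
  -Z**2 ↦ -1·1·1·0 = 0
Sum: F(5, 4, 0) = (75) + (0) + (48) + (0) + (0) = 123.
Reducing mod 11: 123 ≡ 2 (mod 11).
Since F(a, b, c) ≡ 2 ≠ 0 (mod 11), P does NOT lie on the curve.


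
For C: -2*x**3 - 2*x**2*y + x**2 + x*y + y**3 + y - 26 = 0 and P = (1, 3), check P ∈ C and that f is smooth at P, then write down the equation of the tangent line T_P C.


Tangent line at P: -13*x + 27*y - 68 = 0.

Step 1: f(1, 3) = 0, so P lies on C.
Step 2: partial derivatives
  f_x(x, y) = -6*x**2 - 4*x*y + 2*x + y, f_y(x, y) = -2*x**2 + x + 3*y**2 + 1.
  f_x(P) = -13, f_y(P) = 27 (gradient nonzero, so P is smooth).
Step 3: tangent line at P: -13·(x − 1) + 27·(y − 3) = 0.
Expanding: -13*x + 27*y - 68 = 0.


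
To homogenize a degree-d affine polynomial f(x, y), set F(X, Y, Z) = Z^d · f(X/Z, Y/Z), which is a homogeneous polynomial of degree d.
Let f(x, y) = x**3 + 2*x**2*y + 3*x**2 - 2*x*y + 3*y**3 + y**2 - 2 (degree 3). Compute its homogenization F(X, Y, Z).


F(X, Y, Z) = X**3 + 2*X**2*Y + 3*X**2*Z - 2*X*Y*Z + 3*Y**3 + Y**2*Z - 2*Z**3

deg(f) = 3.
Substitute x = X/Z, y = Y/Z into f, then multiply by Z^3.
  monomial 1·x^3·y^0 ↦ 1·X^3·Y^0·Z^0.
  monomial 2·x^2·y^1 ↦ 2·X^2·Y^1·Z^0.
  monomial 3·x^2·y^0 ↦ 3·X^2·Y^0·Z^1.
  monomial -2·x^1·y^1 ↦ -2·X^1·Y^1·Z^1.
  monomial 3·x^0·y^3 ↦ 3·X^0·Y^3·Z^0.
  monomial 1·x^0·y^2 ↦ 1·X^0·Y^2·Z^1.
  monomial -2·x^0·y^0 ↦ -2·X^0·Y^0·Z^3.
Collecting: F(X, Y, Z) = X**3 + 2*X**2*Y + 3*X**2*Z - 2*X*Y*Z + 3*Y**3 + Y**2*Z - 2*Z**3.


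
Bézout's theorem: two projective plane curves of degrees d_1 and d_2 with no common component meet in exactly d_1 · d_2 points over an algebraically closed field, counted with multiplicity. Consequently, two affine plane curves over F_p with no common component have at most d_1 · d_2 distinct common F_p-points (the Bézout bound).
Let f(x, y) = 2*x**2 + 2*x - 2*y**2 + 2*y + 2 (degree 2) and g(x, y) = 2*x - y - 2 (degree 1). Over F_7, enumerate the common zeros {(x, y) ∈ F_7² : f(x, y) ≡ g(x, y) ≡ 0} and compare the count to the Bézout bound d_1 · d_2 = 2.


Common zeros: ∅; count = 0; Bézout bound = 2.

deg(f) = 2, deg(g) = 1, so Bézout bound = 2.
Scan x ∈ F_7. For each x, list the y ∈ F_7 with f(x, y) ≡ 0 and those with g(x, y) ≡ 0 (mod 7); the common zeros in that column are the intersection.
  x = 0: f ≡ 0 at y ∈ ∅; g ≡ 0 at y ∈ {5}; common: ∅.
  x = 1: f ≡ 0 at y ∈ ∅; g ≡ 0 at y ∈ {0}; common: ∅.
  x = 2: f ≡ 0 at y ∈ {0, 1}; g ≡ 0 at y ∈ {2}; common: ∅.
  x = 3: f ≡ 0 at y ∈ {3, 5}; g ≡ 0 at y ∈ {4}; common: ∅.
  x = 4: f ≡ 0 at y ∈ {0, 1}; g ≡ 0 at y ∈ {6}; common: ∅.
  x = 5: f ≡ 0 at y ∈ ∅; g ≡ 0 at y ∈ {1}; common: ∅.
  x = 6: f ≡ 0 at y ∈ ∅; g ≡ 0 at y ∈ {3}; common: ∅.
Collecting: common zeros = ∅, so the count is 0.
Comparison with the Bézout bound: 0 ≤ 2 = deg(f)·deg(g), as expected for curves with no common component (the affine F_7-count falls short of the bound because intersections may lie at infinity, over extension fields, or carry multiplicity).


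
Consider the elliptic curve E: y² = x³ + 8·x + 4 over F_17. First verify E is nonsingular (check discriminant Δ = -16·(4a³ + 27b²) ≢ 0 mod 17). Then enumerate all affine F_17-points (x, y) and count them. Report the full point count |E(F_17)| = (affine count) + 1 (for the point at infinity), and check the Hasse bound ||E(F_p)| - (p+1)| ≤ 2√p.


Affine points = {(0, 2), (0, 15), (1, 8), (1, 9), (3, 2), (3, 15), (4, 7), (4, 10), (5, 4), (5, 13), (6, 8), (6, 9), (8, 6), (8, 11), (10, 8), (10, 9), (12, 3), (12, 14), (14, 2), (14, 15)}; affine count = 20; |E(F_17)| = 21.

Discriminant check: Δ ∝ 4a³ + 27b² = 4·8³ + 27·4² = 4·512 + 27·16 ≡ 15 (mod 17). Nonzero ⇒ E is nonsingular.
For each x ∈ F_17, compute rhs = x³ + 8·x + 4 mod 17, then count y ∈ F_17 with y² ≡ rhs.
  x = 0: rhs = 4, matching y values: 2, 15 (2 points).
  x = 1: rhs = 13, matching y values: 8, 9 (2 points).
  x = 2: rhs = 11, matching y values: none (0 points).
  x = 3: rhs = 4, matching y values: 2, 15 (2 points).
  x = 4: rhs = 15, matching y values: 7, 10 (2 points).
  x = 5: rhs = 16, matching y values: 4, 13 (2 points).
  x = 6: rhs = 13, matching y values: 8, 9 (2 points).
  x = 7: rhs = 12, matching y values: none (0 points).
  x = 8: rhs = 2, matching y values: 6, 11 (2 points).
  x = 9: rhs = 6, matching y values: none (0 points).
  x = 10: rhs = 13, matching y values: 8, 9 (2 points).
  x = 11: rhs = 12, matching y values: none (0 points).
  x = 12: rhs = 9, matching y values: 3, 14 (2 points).
  x = 13: rhs = 10, matching y values: none (0 points).
  x = 14: rhs = 4, matching y values: 2, 15 (2 points).
  x = 15: rhs = 14, matching y values: none (0 points).
  x = 16: rhs = 12, matching y values: none (0 points).
Total affine count: 20.
Full point count |E(F_17)| = 20 + 1 = 21.
Hasse bound: |21 − (17+1)| = |3| = 3 ≤ 2√17 ≈ 8.2462 ✓.


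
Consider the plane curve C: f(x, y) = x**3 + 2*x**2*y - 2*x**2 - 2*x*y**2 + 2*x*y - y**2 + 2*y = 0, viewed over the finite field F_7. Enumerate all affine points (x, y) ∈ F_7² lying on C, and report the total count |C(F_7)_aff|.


Affine F_7-points: {(0, 0), (0, 2), (2, 0), (3, 1), (4, 3), (4, 4), (5, 1), (5, 4), (6, 1), (6, 4)}; count = 10.

For each of the 49 pairs (x, y) ∈ F_7², evaluate f(x, y) mod 7. Record the zeros.
  x = 0: [0↦0, 1↦1, 2↦0, 3↦4, 4↦6, 5↦6, 6↦4]  zeros at y ∈ {0, 2}
  x = 1: [0↦6, 1↦2, 2↦6, 3↦4, 4↦3, 5↦3, 6↦4]  zeros at y ∈ ∅
  x = 2: [0↦0, 1↦2, 2↦1, 3↦4, 4↦4, 5↦1, 6↦2]  zeros at y ∈ {0}
  x = 3: [0↦2, 1↦0, 2↦5, 3↦3, 4↦1, 5↦6, 6↦4]  zeros at y ∈ {1}
  x = 4: [0↦4, 1↦2, 2↦3, 3↦0, 4↦0, 5↦3, 6↦2]  zeros at y ∈ {3, 4}
  x = 5: [0↦5, 1↦0, 2↦1, 3↦1, 4↦0, 5↦5, 6↦2]  zeros at y ∈ {1, 4}
  x = 6: [0↦4, 1↦0, 2↦5, 3↦5, 4↦0, 5↦4, 6↦3]  zeros at y ∈ {1, 4}
Collecting zeros: affine points = {(0, 0), (0, 2), (2, 0), (3, 1), (4, 3), (4, 4), (5, 1), (5, 4), (6, 1), (6, 4)}.
Total count |C(F_7)_aff| = 10.


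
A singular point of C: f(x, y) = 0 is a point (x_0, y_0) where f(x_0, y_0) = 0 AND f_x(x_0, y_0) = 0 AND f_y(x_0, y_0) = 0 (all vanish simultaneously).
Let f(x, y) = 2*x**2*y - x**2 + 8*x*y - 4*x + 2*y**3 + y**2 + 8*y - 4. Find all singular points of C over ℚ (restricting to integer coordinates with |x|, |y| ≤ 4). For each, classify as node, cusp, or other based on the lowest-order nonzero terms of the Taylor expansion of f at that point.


Singular points: {(-2, 0)}; classification: node.

Compute partial derivatives:
  f_x = 4*x*y - 2*x + 8*y - 4.
  f_y = 2*x**2 + 8*x + 6*y**2 + 2*y + 8.
Scan x_0 ∈ {−4, ..., 4}. For each x_0, f_y(x_0, y) is a polynomial in y; find its integer roots y ∈ {−4, ..., 4}, then test f_x and f at those candidates.
  x = -4: f_y(-4, y) = 6*y**2 + 2*y + 8; no integer root y with |y| ≤ 4.
  x = -3: f_y(-3, y) = 6*y**2 + 2*y + 2; no integer root y with |y| ≤ 4.
  x = -2: f_y(-2, y) = 6*y**2 + 2*y; vanishes at y ∈ {0}. (-2, 0): f_x = 0, f = 0 — SINGULAR.
  x = -1: f_y(-1, y) = 6*y**2 + 2*y + 2; no integer root y with |y| ≤ 4.
  x = 0: f_y(0, y) = 6*y**2 + 2*y + 8; no integer root y with |y| ≤ 4.
  x = 1: f_y(1, y) = 6*y**2 + 2*y + 18; no integer root y with |y| ≤ 4.
  x = 2: f_y(2, y) = 6*y**2 + 2*y + 32; no integer root y with |y| ≤ 4.
  x = 3: f_y(3, y) = 6*y**2 + 2*y + 50; no integer root y with |y| ≤ 4.
  x = 4: f_y(4, y) = 6*y**2 + 2*y + 72; no integer root y with |y| ≤ 4.
Only singular point on the grid: (-2, 0).
Classify: substitute x = -2 + u, y = 0 + v and expand: f = 2*u**2*v - u**2 + 2*v**3 + v**2.
No constant or linear terms (consistent with a singular point). Quadratic part: -u**2 + v**2. Cubic part: 2*u**2*v + 2*v**3.
The quadratic part v**2 - u**2 = (v − u)(v + u) splits into two distinct linear factors, so there are two distinct tangent lines y − 0 = ±(x − -2) — this is a node (ordinary double point).
Classification: node.


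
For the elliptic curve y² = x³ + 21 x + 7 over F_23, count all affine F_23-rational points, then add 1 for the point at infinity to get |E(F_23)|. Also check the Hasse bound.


Affine points = {(1, 11), (1, 12), (6, 2), (6, 21), (12, 3), (12, 20), (13, 4), (13, 19), (14, 3), (14, 20), (16, 0), (20, 3), (20, 20), (21, 7), (21, 16), (22, 10), (22, 13)}; affine count = 17; |E(F_23)| = 18.

Discriminant check: Δ ∝ 4a³ + 27b² = 4·21³ + 27·7² = 4·9261 + 27·49 ≡ 3 (mod 23). Nonzero ⇒ E is nonsingular.
For each x ∈ F_23, compute rhs = x³ + 21·x + 7 mod 23, then count y ∈ F_23 with y² ≡ rhs.
  x = 0: rhs = 7, matching y values: none (0 points).
  x = 1: rhs = 6, matching y values: 11, 12 (2 points).
  x = 2: rhs = 11, matching y values: none (0 points).
  x = 3: rhs = 5, matching y values: none (0 points).
  x = 4: rhs = 17, matching y values: none (0 points).
  x = 5: rhs = 7, matching y values: none (0 points).
  x = 6: rhs = 4, matching y values: 2, 21 (2 points).
  x = 7: rhs = 14, matching y values: none (0 points).
  x = 8: rhs = 20, matching y values: none (0 points).
  x = 9: rhs = 5, matching y values: none (0 points).
  x = 10: rhs = 21, matching y values: none (0 points).
  x = 11: rhs = 5, matching y values: none (0 points).
  x = 12: rhs = 9, matching y values: 3, 20 (2 points).
  x = 13: rhs = 16, matching y values: 4, 19 (2 points).
  x = 14: rhs = 9, matching y values: 3, 20 (2 points).
  x = 15: rhs = 17, matching y values: none (0 points).
  x = 16: rhs = 0, matching y values: 0 (1 points).
  x = 17: rhs = 10, matching y values: none (0 points).
  x = 18: rhs = 7, matching y values: none (0 points).
  x = 19: rhs = 20, matching y values: none (0 points).
  x = 20: rhs = 9, matching y values: 3, 20 (2 points).
  x = 21: rhs = 3, matching y values: 7, 16 (2 points).
  x = 22: rhs = 8, matching y values: 10, 13 (2 points).
Total affine count: 17.
Full point count |E(F_23)| = 17 + 1 = 18.
Hasse bound: |18 − (23+1)| = |-6| = 6 ≤ 2√23 ≈ 9.5917 ✓.


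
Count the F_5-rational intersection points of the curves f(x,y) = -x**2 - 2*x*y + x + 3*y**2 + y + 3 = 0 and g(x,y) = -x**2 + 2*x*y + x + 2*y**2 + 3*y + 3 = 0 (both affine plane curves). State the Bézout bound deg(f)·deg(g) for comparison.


Common zeros: {(1, 1), (3, 4)}; count = 2; Bézout bound = 4.

deg(f) = 2, deg(g) = 2, so Bézout bound = 4.
Scan x ∈ F_5. For each x, list the y ∈ F_5 with f(x, y) ≡ 0 and those with g(x, y) ≡ 0 (mod 5); the common zeros in that column are the intersection.
  x = 0: f ≡ 0 at y ∈ {4}; g ≡ 0 at y ∈ {3}; common: ∅.
  x = 1: f ≡ 0 at y ∈ {1}; g ≡ 0 at y ∈ {1, 4}; common: {1}.
  x = 2: f ≡ 0 at y ∈ ∅; g ≡ 0 at y ∈ {1, 3}; common: ∅.
  x = 3: f ≡ 0 at y ∈ {1, 4}; g ≡ 0 at y ∈ {4}; common: {4}.
  x = 4: f ≡ 0 at y ∈ ∅; g ≡ 0 at y ∈ ∅; common: ∅.
Collecting: common zeros = {(1, 1), (3, 4)}, so the count is 2.
Comparison with the Bézout bound: 2 ≤ 4 = deg(f)·deg(g), as expected for curves with no common component (the affine F_5-count falls short of the bound because intersections may lie at infinity, over extension fields, or carry multiplicity).


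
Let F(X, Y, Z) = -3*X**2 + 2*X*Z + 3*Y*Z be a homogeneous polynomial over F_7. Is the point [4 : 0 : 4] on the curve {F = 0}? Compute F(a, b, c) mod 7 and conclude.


F(4,0,4) ≡ 5 (mod 7); P is NOT on the curve.

Evaluate F(4, 0, 4) term-by-term (mod 7).
  -3*X**2 ↦ -3·16·1·1 = -48
  2*X*Z ↦ 2·4·1·4 = 32
  3*Y*Z ↦ 3·1·0·4 = 0
Sum: F(4, 0, 4) = (-48) + (32) + (0) = -16.
Reducing mod 7: -16 ≡ 5 (mod 7).
Since F(a, b, c) ≡ 5 ≠ 0 (mod 7), P does NOT lie on the curve.


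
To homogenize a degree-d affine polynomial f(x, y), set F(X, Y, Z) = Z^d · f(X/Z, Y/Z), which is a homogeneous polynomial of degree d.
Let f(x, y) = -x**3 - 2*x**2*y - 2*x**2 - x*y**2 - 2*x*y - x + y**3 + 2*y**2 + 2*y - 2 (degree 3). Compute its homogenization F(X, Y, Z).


F(X, Y, Z) = -X**3 - 2*X**2*Y - 2*X**2*Z - X*Y**2 - 2*X*Y*Z - X*Z**2 + Y**3 + 2*Y**2*Z + 2*Y*Z**2 - 2*Z**3

deg(f) = 3.
Substitute x = X/Z, y = Y/Z into f, then multiply by Z^3.
  monomial -1·x^3·y^0 ↦ -1·X^3·Y^0·Z^0.
  monomial -2·x^2·y^1 ↦ -2·X^2·Y^1·Z^0.
  monomial -2·x^2·y^0 ↦ -2·X^2·Y^0·Z^1.
  monomial -1·x^1·y^2 ↦ -1·X^1·Y^2·Z^0.
  monomial -2·x^1·y^1 ↦ -2·X^1·Y^1·Z^1.
  monomial -1·x^1·y^0 ↦ -1·X^1·Y^0·Z^2.
  monomial 1·x^0·y^3 ↦ 1·X^0·Y^3·Z^0.
  monomial 2·x^0·y^2 ↦ 2·X^0·Y^2·Z^1.
  monomial 2·x^0·y^1 ↦ 2·X^0·Y^1·Z^2.
  monomial -2·x^0·y^0 ↦ -2·X^0·Y^0·Z^3.
Collecting: F(X, Y, Z) = -X**3 - 2*X**2*Y - 2*X**2*Z - X*Y**2 - 2*X*Y*Z - X*Z**2 + Y**3 + 2*Y**2*Z + 2*Y*Z**2 - 2*Z**3.


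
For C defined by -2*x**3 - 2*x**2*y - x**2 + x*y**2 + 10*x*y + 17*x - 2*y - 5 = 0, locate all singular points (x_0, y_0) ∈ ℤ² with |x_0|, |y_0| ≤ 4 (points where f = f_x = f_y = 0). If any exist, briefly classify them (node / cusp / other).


Singular points: {(1, -3)}; classification: node.

Compute partial derivatives:
  f_x = -6*x**2 - 4*x*y - 2*x + y**2 + 10*y + 17.
  f_y = -2*x**2 + 2*x*y + 10*x - 2.
Scan x_0 ∈ {−4, ..., 4}. For each x_0, f_y(x_0, y) is a polynomial in y; find its integer roots y ∈ {−4, ..., 4}, then test f_x and f at those candidates.
  x = -4: f_y(-4, y) = -8*y - 74; no integer root y with |y| ≤ 4.
  x = -3: f_y(-3, y) = -6*y - 50; no integer root y with |y| ≤ 4.
  x = -2: f_y(-2, y) = -4*y - 30; no integer root y with |y| ≤ 4.
  x = -1: f_y(-1, y) = -2*y - 14; no integer root y with |y| ≤ 4.
  x = 0: f_y(0, y) = -2; no integer root y with |y| ≤ 4.
  x = 1: f_y(1, y) = 2*y + 6; vanishes at y ∈ {-3}. (1, -3): f_x = 0, f = 0 — SINGULAR.
  x = 2: f_y(2, y) = 4*y + 10; no integer root y with |y| ≤ 4.
  x = 3: f_y(3, y) = 6*y + 10; no integer root y with |y| ≤ 4.
  x = 4: f_y(4, y) = 8*y + 6; no integer root y with |y| ≤ 4.
Only singular point on the grid: (1, -3).
Classify: substitute x = 1 + u, y = -3 + v and expand: f = -2*u**3 - 2*u**2*v - u**2 + u*v**2 + v**2.
No constant or linear terms (consistent with a singular point). Quadratic part: -u**2 + v**2. Cubic part: -2*u**3 - 2*u**2*v + u*v**2.
The quadratic part v**2 - u**2 = (v − u)(v + u) splits into two distinct linear factors, so there are two distinct tangent lines y − -3 = ±(x − 1) — this is a node (ordinary double point).
Classification: node.


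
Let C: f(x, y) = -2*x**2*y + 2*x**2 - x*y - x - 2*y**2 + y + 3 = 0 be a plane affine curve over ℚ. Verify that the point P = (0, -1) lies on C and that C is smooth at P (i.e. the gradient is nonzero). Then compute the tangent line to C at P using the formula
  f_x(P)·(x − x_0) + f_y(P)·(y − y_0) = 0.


Tangent line at P: 5*y + 5 = 0.

Step 1: f(0, -1) = 0, so P lies on C.
Step 2: partial derivatives
  f_x(x, y) = -4*x*y + 4*x - y - 1, f_y(x, y) = -2*x**2 - x - 4*y + 1.
  f_x(P) = 0, f_y(P) = 5 (gradient nonzero, so P is smooth).
Step 3: tangent line at P: 0·(x − 0) + 5·(y − -1) = 0.
Expanding: 5*y + 5 = 0.


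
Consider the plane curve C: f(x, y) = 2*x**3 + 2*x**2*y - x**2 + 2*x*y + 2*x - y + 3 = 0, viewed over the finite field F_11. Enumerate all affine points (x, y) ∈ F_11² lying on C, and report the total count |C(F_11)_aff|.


Affine F_11-points: {(0, 3), (1, 9), (3, 1), (4, 7), (5, 1), (6, 3), (7, 6), (8, 0), (8, 1), (8, 2), (8, 3), (8, 4), (8, 5), (8, 6), (8, 7), (8, 8), (8, 9), (8, 10), (9, 7), (10, 9)}; count = 20.

For each of the 121 pairs (x, y) ∈ F_11², evaluate f(x, y) mod 11. Record the zeros.
  x = 0: [0↦3, 1↦2, 2↦1, 3↦0, 4↦10, 5↦9, 6↦8, 7↦7, 8↦6, 9↦5, 10↦4]  zeros at y ∈ {3}
  x = 1: [0↦6, 1↦9, 2↦1, 3↦4, 4↦7, 5↦10, 6↦2, 7↦5, 8↦8, 9↦0, 10↦3]  zeros at y ∈ {9}
  x = 2: [0↦8, 1↦8, 2↦8, 3↦8, 4↦8, 5↦8, 6↦8, 7↦8, 8↦8, 9↦8, 10↦8]  zeros at y ∈ ∅
  x = 3: [0↦10, 1↦0, 2↦1, 3↦2, 4↦3, 5↦4, 6↦5, 7↦6, 8↦7, 9↦8, 10↦9]  zeros at y ∈ {1}
  x = 4: [0↦2, 1↦8, 2↦3, 3↦9, 4↦4, 5↦10, 6↦5, 7↦0, 8↦6, 9↦1, 10↦7]  zeros at y ∈ {7}
  x = 5: [0↦7, 1↦0, 2↦4, 3↦8, 4↦1, 5↦5, 6↦9, 7↦2, 8↦6, 9↦10, 10↦3]  zeros at y ∈ {1}
  x = 6: [0↦4, 1↦10, 2↦5, 3↦0, 4↦6, 5↦1, 6↦7, 7↦2, 8↦8, 9↦3, 10↦9]  zeros at y ∈ {3}
  x = 7: [0↦5, 1↦6, 2↦7, 3↦8, 4↦9, 5↦10, 6↦0, 7↦1, 8↦2, 9↦3, 10↦4]  zeros at y ∈ {6}
  x = 8: [0↦0, 1↦0, 2↦0, 3↦0, 4↦0, 5↦0, 6↦0, 7↦0, 8↦0, 9↦0, 10↦0]  zeros at y ∈ {0, 1, 2, 3, 4, 5, 6, 7, 8, 9, 10}
  x = 9: [0↦1, 1↦4, 2↦7, 3↦10, 4↦2, 5↦5, 6↦8, 7↦0, 8↦3, 9↦6, 10↦9]  zeros at y ∈ {7}
  x = 10: [0↦9, 1↦8, 2↦7, 3↦6, 4↦5, 5↦4, 6↦3, 7↦2, 8↦1, 9↦0, 10↦10]  zeros at y ∈ {9}
Collecting zeros: affine points = {(0, 3), (1, 9), (3, 1), (4, 7), (5, 1), (6, 3), (7, 6), (8, 0), (8, 1), (8, 2), (8, 3), (8, 4), (8, 5), (8, 6), (8, 7), (8, 8), (8, 9), (8, 10), (9, 7), (10, 9)}.
Total count |C(F_11)_aff| = 20.


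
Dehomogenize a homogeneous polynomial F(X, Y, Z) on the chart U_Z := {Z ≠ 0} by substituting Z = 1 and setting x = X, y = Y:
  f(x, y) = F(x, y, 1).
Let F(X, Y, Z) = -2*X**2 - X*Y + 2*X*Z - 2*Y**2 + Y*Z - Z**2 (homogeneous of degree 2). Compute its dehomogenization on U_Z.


f(x, y) = -2*x**2 - x*y + 2*x - 2*y**2 + y - 1

On U_Z we set Z = 1. Each monomial c·X^i·Y^j·Z^k in F becomes c·x^i·y^j·1^k = c·x^i·y^j.
Substituting Z = 1: F(X, Y, 1) = -2*x**2 - x*y + 2*x - 2*y**2 + y - 1.
Note: deg(f) ≤ deg(F) = 2; strict inequality happens when F is divisible by Z (lost terms).


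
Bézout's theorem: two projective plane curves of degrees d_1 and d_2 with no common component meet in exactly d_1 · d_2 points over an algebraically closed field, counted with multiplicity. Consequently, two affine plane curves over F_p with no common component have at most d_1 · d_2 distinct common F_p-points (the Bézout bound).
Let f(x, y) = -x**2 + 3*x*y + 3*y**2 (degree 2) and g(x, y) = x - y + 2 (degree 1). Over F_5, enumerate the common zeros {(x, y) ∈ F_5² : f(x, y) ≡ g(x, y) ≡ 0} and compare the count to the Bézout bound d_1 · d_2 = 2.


Common zeros: {(1, 3)}; count = 1; Bézout bound = 2.

deg(f) = 2, deg(g) = 1, so Bézout bound = 2.
Scan x ∈ F_5. For each x, list the y ∈ F_5 with f(x, y) ≡ 0 and those with g(x, y) ≡ 0 (mod 5); the common zeros in that column are the intersection.
  x = 0: f ≡ 0 at y ∈ {0}; g ≡ 0 at y ∈ {2}; common: ∅.
  x = 1: f ≡ 0 at y ∈ {1, 3}; g ≡ 0 at y ∈ {3}; common: {3}.
  x = 2: f ≡ 0 at y ∈ {1, 2}; g ≡ 0 at y ∈ {4}; common: ∅.
  x = 3: f ≡ 0 at y ∈ {3, 4}; g ≡ 0 at y ∈ {0}; common: ∅.
  x = 4: f ≡ 0 at y ∈ {2, 4}; g ≡ 0 at y ∈ {1}; common: ∅.
Collecting: common zeros = {(1, 3)}, so the count is 1.
Comparison with the Bézout bound: 1 ≤ 2 = deg(f)·deg(g), as expected for curves with no common component (the affine F_5-count falls short of the bound because intersections may lie at infinity, over extension fields, or carry multiplicity).


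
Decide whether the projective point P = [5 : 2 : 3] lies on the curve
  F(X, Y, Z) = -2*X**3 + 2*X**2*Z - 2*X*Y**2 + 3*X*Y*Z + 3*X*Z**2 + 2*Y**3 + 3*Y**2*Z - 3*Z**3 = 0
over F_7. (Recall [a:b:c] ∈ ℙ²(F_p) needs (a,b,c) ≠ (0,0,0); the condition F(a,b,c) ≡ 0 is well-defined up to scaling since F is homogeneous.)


F(5,2,3) ≡ 0 (mod 7); P is on the curve.

Evaluate F(5, 2, 3) term-by-term (mod 7).
  -2*X**3 ↦ -2·125·1·1 = -250
  2*X**2*Z ↦ 2·25·1·3 = 150
  -2*X*Y**2 ↦ -2·5·4·1 = -40
  3*X*Y*Z ↦ 3·5·2·3 = 90
  3*X*Z**2 ↦ 3·5·1·9 = 135
  2*Y**3 ↦ 2·1·8·1 = 16
  3*Y**2*Z ↦ 3·1·4·3 = 36
  -3*Z**3 ↦ -3·1·1·27 = -81
Sum: F(5, 2, 3) = (-250) + (150) + (-40) + (90) + (135) + (16) + (36) + (-81) = 56.
Reducing mod 7: 56 ≡ 0 (mod 7).
Since F(a, b, c) ≡ 0 (mod 7), P lies on the curve.


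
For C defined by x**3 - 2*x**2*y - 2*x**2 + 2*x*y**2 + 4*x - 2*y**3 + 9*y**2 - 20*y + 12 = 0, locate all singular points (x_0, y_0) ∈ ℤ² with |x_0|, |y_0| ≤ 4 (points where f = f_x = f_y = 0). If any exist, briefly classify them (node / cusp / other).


Singular points: {(2, 2)}; classification: cusp.

Compute partial derivatives:
  f_x = 3*x**2 - 4*x*y - 4*x + 2*y**2 + 4.
  f_y = -2*x**2 + 4*x*y - 6*y**2 + 18*y - 20.
Scan x_0 ∈ {−4, ..., 4}. For each x_0, f_y(x_0, y) is a polynomial in y; find its integer roots y ∈ {−4, ..., 4}, then test f_x and f at those candidates.
  x = -4: f_y(-4, y) = -6*y**2 + 2*y - 52; no integer root y with |y| ≤ 4.
  x = -3: f_y(-3, y) = -6*y**2 + 6*y - 38; no integer root y with |y| ≤ 4.
  x = -2: f_y(-2, y) = -6*y**2 + 10*y - 28; no integer root y with |y| ≤ 4.
  x = -1: f_y(-1, y) = -6*y**2 + 14*y - 22; no integer root y with |y| ≤ 4.
  x = 0: f_y(0, y) = -6*y**2 + 18*y - 20; no integer root y with |y| ≤ 4.
  x = 1: f_y(1, y) = -6*y**2 + 22*y - 22; no integer root y with |y| ≤ 4.
  x = 2: f_y(2, y) = -6*y**2 + 26*y - 28; vanishes at y ∈ {2}. (2, 2): f_x = 0, f = 0 — SINGULAR.
  x = 3: f_y(3, y) = -6*y**2 + 30*y - 38; no integer root y with |y| ≤ 4.
  x = 4: f_y(4, y) = -6*y**2 + 34*y - 52; no integer root y with |y| ≤ 4.
Only singular point on the grid: (2, 2).
Classify: substitute x = 2 + u, y = 2 + v and expand: f = u**3 - 2*u**2*v + 2*u*v**2 - 2*v**3 + v**2.
No constant or linear terms (consistent with a singular point). Quadratic part: v**2. Cubic part: u**3 - 2*u**2*v + 2*u*v**2 - 2*v**3.
The quadratic part v**2 is a perfect square, so there is a single (double) tangent line v = 0, i.e. y = 2. Restricting the cubic part to that line (v = 0) leaves u**3 ≠ 0, so f is not divisible by v and the branch is v² ≈ -u**3 to lowest order — this is a cusp.
Classification: cusp.


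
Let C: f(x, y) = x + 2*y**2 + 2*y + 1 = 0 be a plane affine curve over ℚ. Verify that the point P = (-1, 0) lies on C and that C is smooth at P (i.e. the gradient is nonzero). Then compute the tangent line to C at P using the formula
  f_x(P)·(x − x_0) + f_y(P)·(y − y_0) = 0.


Tangent line at P: x + 2*y + 1 = 0.

Step 1: f(-1, 0) = 0, so P lies on C.
Step 2: partial derivatives
  f_x(x, y) = 1, f_y(x, y) = 4*y + 2.
  f_x(P) = 1, f_y(P) = 2 (gradient nonzero, so P is smooth).
Step 3: tangent line at P: 1·(x − -1) + 2·(y − 0) = 0.
Expanding: x + 2*y + 1 = 0.


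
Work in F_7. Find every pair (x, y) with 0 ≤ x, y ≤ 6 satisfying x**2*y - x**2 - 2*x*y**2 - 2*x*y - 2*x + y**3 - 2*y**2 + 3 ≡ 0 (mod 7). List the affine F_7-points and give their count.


Affine F_7-points: {(0, 4), (0, 6), (1, 0), (2, 2), (4, 0), (5, 1), (5, 2), (6, 6)}; count = 8.

For each of the 49 pairs (x, y) ∈ F_7², evaluate f(x, y) mod 7. Record the zeros.
  x = 0: [0↦3, 1↦2, 2↦3, 3↦5, 4↦0, 5↦1, 6↦0]  zeros at y ∈ {4, 6}
  x = 1: [0↦0, 1↦3, 2↦4, 3↦2, 4↦3, 5↦6, 6↦3]  zeros at y ∈ {0}
  x = 2: [0↦2, 1↦4, 2↦0, 3↦3, 4↦5, 5↦5, 6↦2]  zeros at y ∈ {2}
  x = 3: [0↦2, 1↦5, 2↦5, 3↦1, 4↦6, 5↦5, 6↦4]  zeros at y ∈ ∅
  x = 4: [0↦0, 1↦6, 2↦5, 3↦3, 4↦6, 5↦6, 6↦2]  zeros at y ∈ {0}
  x = 5: [0↦3, 1↦0, 2↦0, 3↦2, 4↦5, 5↦1, 6↦3]  zeros at y ∈ {1, 2}
  x = 6: [0↦4, 1↦1, 2↦4, 3↦5, 4↦3, 5↦4, 6↦0]  zeros at y ∈ {6}
Collecting zeros: affine points = {(0, 4), (0, 6), (1, 0), (2, 2), (4, 0), (5, 1), (5, 2), (6, 6)}.
Total count |C(F_7)_aff| = 8.


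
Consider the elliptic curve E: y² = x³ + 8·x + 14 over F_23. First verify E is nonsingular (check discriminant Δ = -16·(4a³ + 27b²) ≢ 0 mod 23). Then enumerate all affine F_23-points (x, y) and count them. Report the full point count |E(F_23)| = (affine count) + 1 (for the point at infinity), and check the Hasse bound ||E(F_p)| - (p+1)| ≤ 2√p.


Affine points = {(1, 0), (4, 8), (4, 15), (5, 8), (5, 15), (6, 5), (6, 18), (10, 6), (10, 17), (14, 8), (14, 15), (15, 6), (15, 17), (16, 11), (16, 12), (17, 7), (17, 16), (20, 3), (20, 20), (21, 6), (21, 17)}; affine count = 21; |E(F_23)| = 22.

Discriminant check: Δ ∝ 4a³ + 27b² = 4·8³ + 27·14² = 4·512 + 27·196 ≡ 3 (mod 23). Nonzero ⇒ E is nonsingular.
For each x ∈ F_23, compute rhs = x³ + 8·x + 14 mod 23, then count y ∈ F_23 with y² ≡ rhs.
  x = 0: rhs = 14, matching y values: none (0 points).
  x = 1: rhs = 0, matching y values: 0 (1 points).
  x = 2: rhs = 15, matching y values: none (0 points).
  x = 3: rhs = 19, matching y values: none (0 points).
  x = 4: rhs = 18, matching y values: 8, 15 (2 points).
  x = 5: rhs = 18, matching y values: 8, 15 (2 points).
  x = 6: rhs = 2, matching y values: 5, 18 (2 points).
  x = 7: rhs = 22, matching y values: none (0 points).
  x = 8: rhs = 15, matching y values: none (0 points).
  x = 9: rhs = 10, matching y values: none (0 points).
  x = 10: rhs = 13, matching y values: 6, 17 (2 points).
  x = 11: rhs = 7, matching y values: none (0 points).
  x = 12: rhs = 21, matching y values: none (0 points).
  x = 13: rhs = 15, matching y values: none (0 points).
  x = 14: rhs = 18, matching y values: 8, 15 (2 points).
  x = 15: rhs = 13, matching y values: 6, 17 (2 points).
  x = 16: rhs = 6, matching y values: 11, 12 (2 points).
  x = 17: rhs = 3, matching y values: 7, 16 (2 points).
  x = 18: rhs = 10, matching y values: none (0 points).
  x = 19: rhs = 10, matching y values: none (0 points).
  x = 20: rhs = 9, matching y values: 3, 20 (2 points).
  x = 21: rhs = 13, matching y values: 6, 17 (2 points).
  x = 22: rhs = 5, matching y values: none (0 points).
Total affine count: 21.
Full point count |E(F_23)| = 21 + 1 = 22.
Hasse bound: |22 − (23+1)| = |-2| = 2 ≤ 2√23 ≈ 9.5917 ✓.


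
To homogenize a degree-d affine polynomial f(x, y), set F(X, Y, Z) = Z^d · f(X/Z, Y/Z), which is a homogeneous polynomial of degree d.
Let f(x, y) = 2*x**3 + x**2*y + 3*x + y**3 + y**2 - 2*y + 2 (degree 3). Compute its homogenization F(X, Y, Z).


F(X, Y, Z) = 2*X**3 + X**2*Y + 3*X*Z**2 + Y**3 + Y**2*Z - 2*Y*Z**2 + 2*Z**3

deg(f) = 3.
Substitute x = X/Z, y = Y/Z into f, then multiply by Z^3.
  monomial 2·x^3·y^0 ↦ 2·X^3·Y^0·Z^0.
  monomial 1·x^2·y^1 ↦ 1·X^2·Y^1·Z^0.
  monomial 3·x^1·y^0 ↦ 3·X^1·Y^0·Z^2.
  monomial 1·x^0·y^3 ↦ 1·X^0·Y^3·Z^0.
  monomial 1·x^0·y^2 ↦ 1·X^0·Y^2·Z^1.
  monomial -2·x^0·y^1 ↦ -2·X^0·Y^1·Z^2.
  monomial 2·x^0·y^0 ↦ 2·X^0·Y^0·Z^3.
Collecting: F(X, Y, Z) = 2*X**3 + X**2*Y + 3*X*Z**2 + Y**3 + Y**2*Z - 2*Y*Z**2 + 2*Z**3.


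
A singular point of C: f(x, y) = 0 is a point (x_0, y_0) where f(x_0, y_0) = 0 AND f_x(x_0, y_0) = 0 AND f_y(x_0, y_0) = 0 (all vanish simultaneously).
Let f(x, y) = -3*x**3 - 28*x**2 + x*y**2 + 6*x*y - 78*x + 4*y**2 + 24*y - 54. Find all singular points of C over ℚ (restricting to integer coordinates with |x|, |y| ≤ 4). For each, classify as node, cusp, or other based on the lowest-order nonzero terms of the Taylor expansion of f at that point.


Singular points: {(-3, -3)}; classification: node.

Compute partial derivatives:
  f_x = -9*x**2 - 56*x + y**2 + 6*y - 78.
  f_y = 2*x*y + 6*x + 8*y + 24.
Scan x_0 ∈ {−4, ..., 4}. For each x_0, f_y(x_0, y) is a polynomial in y; find its integer roots y ∈ {−4, ..., 4}, then test f_x and f at those candidates.
  x = -4: f_y(-4, y) = 0; vanishes at y ∈ {-4, -3, -2, -1, 0, 1, 2, 3, 4}. (-4, -4): f_x = -6 ≠ 0; (-4, -3): f_x = -7 ≠ 0; (-4, -2): f_x = -6 ≠ 0; (-4, -1): f_x = -3 ≠ 0; (-4, 0): f_x = 2 ≠ 0; (-4, 1): f_x = 9 ≠ 0; (-4, 2): f_x = 18 ≠ 0; (-4, 3): f_x = 29 ≠ 0; (-4, 4): f_x = 42 ≠ 0.
  x = -3: f_y(-3, y) = 2*y + 6; vanishes at y ∈ {-3}. (-3, -3): f_x = 0, f = 0 — SINGULAR.
  x = -2: f_y(-2, y) = 4*y + 12; vanishes at y ∈ {-3}. (-2, -3): f_x = -11 ≠ 0.
  x = -1: f_y(-1, y) = 6*y + 18; vanishes at y ∈ {-3}. (-1, -3): f_x = -40 ≠ 0.
  x = 0: f_y(0, y) = 8*y + 24; vanishes at y ∈ {-3}. (0, -3): f_x = -87 ≠ 0.
  x = 1: f_y(1, y) = 10*y + 30; vanishes at y ∈ {-3}. (1, -3): f_x = -152 ≠ 0.
  x = 2: f_y(2, y) = 12*y + 36; vanishes at y ∈ {-3}. (2, -3): f_x = -235 ≠ 0.
  x = 3: f_y(3, y) = 14*y + 42; vanishes at y ∈ {-3}. (3, -3): f_x = -336 ≠ 0.
  x = 4: f_y(4, y) = 16*y + 48; vanishes at y ∈ {-3}. (4, -3): f_x = -455 ≠ 0.
Only singular point on the grid: (-3, -3).
Classify: substitute x = -3 + u, y = -3 + v and expand: f = -3*u**3 - u**2 + u*v**2 + v**2.
No constant or linear terms (consistent with a singular point). Quadratic part: -u**2 + v**2. Cubic part: -3*u**3 + u*v**2.
The quadratic part v**2 - u**2 = (v − u)(v + u) splits into two distinct linear factors, so there are two distinct tangent lines y − -3 = ±(x − -3) — this is a node (ordinary double point).
Classification: node.


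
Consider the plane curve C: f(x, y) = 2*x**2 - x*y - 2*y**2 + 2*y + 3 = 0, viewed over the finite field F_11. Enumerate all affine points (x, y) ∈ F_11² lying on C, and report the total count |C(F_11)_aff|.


Affine F_11-points: {(2, 0), (3, 2), (3, 3), (4, 3), (4, 7), (5, 7), (5, 8), (6, 10), (9, 0), (9, 2), (10, 8), (10, 10)}; count = 12.

For each of the 121 pairs (x, y) ∈ F_11², evaluate f(x, y) mod 11. Record the zeros.
  x = 0: [0↦3, 1↦3, 2↦10, 3↦2, 4↦1, 5↦7, 6↦9, 7↦7, 8↦1, 9↦2, 10↦10]  zeros at y ∈ ∅
  x = 1: [0↦5, 1↦4, 2↦10, 3↦1, 4↦10, 5↦4, 6↦5, 7↦2, 8↦6, 9↦6, 10↦2]  zeros at y ∈ ∅
  x = 2: [0↦0, 1↦9, 2↦3, 3↦4, 4↦1, 5↦5, 6↦5, 7↦1, 8↦4, 9↦3, 10↦9]  zeros at y ∈ {0}
  x = 3: [0↦10, 1↦7, 2↦0, 3↦0, 4↦7, 5↦10, 6↦9, 7↦4, 8↦6, 9↦4, 10↦9]  zeros at y ∈ {2, 3}
  x = 4: [0↦2, 1↦9, 2↦1, 3↦0, 4↦6, 5↦8, 6↦6, 7↦0, 8↦1, 9↦9, 10↦2]  zeros at y ∈ {3, 7}
  x = 5: [0↦9, 1↦4, 2↦6, 3↦4, 4↦9, 5↦10, 6↦7, 7↦0, 8↦0, 9↦7, 10↦10]  zeros at y ∈ {7, 8}
  x = 6: [0↦9, 1↦3, 2↦4, 3↦1, 4↦5, 5↦5, 6↦1, 7↦4, 8↦3, 9↦9, 10↦0]  zeros at y ∈ {10}
  x = 7: [0↦2, 1↦6, 2↦6, 3↦2, 4↦5, 5↦4, 6↦10, 7↦1, 8↦10, 9↦4, 10↦5]  zeros at y ∈ ∅
  x = 8: [0↦10, 1↦2, 2↦1, 3↦7, 4↦9, 5↦7, 6↦1, 7↦2, 8↦10, 9↦3, 10↦3]  zeros at y ∈ ∅
  x = 9: [0↦0, 1↦2, 2↦0, 3↦5, 4↦6, 5↦3, 6↦7, 7↦7, 8↦3, 9↦6, 10↦5]  zeros at y ∈ {0, 2}
  x = 10: [0↦5, 1↦6, 2↦3, 3↦7, 4↦7, 5↦3, 6↦6, 7↦5, 8↦0, 9↦2, 10↦0]  zeros at y ∈ {8, 10}
Collecting zeros: affine points = {(2, 0), (3, 2), (3, 3), (4, 3), (4, 7), (5, 7), (5, 8), (6, 10), (9, 0), (9, 2), (10, 8), (10, 10)}.
Total count |C(F_11)_aff| = 12.


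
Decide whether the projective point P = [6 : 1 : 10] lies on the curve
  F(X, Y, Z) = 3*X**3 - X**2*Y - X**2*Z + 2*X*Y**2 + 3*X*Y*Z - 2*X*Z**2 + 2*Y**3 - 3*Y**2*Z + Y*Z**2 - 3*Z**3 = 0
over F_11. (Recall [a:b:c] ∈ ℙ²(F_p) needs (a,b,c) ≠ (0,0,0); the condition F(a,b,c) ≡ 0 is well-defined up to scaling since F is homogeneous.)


F(6,1,10) ≡ 1 (mod 11); P is NOT on the curve.

Evaluate F(6, 1, 10) term-by-term (mod 11).
  3*X**3 ↦ 3·216·1·1 = 648
  -X**2*Y ↦ -1·36·1·1 = -36
  -X**2*Z ↦ -1·36·1·10 = -360
  2*X*Y**2 ↦ 2·6·1·1 = 12
  3*X*Y*Z ↦ 3·6·1·10 = 180
  -2*X*Z**2 ↦ -2·6·1·100 = -1200
  2*Y**3 ↦ 2·1·1·1 = 2
  -3*Y**2*Z ↦ -3·1·1·10 = -30
  Y*Z**2 ↦ 1·1·1·100 = 100
  -3*Z**3 ↦ -3·1·1·1000 = -3000
Sum: F(6, 1, 10) = (648) + (-36) + (-360) + (12) + (180) + (-1200) + (2) + (-30) + (100) + (-3000) = -3684.
Reducing mod 11: -3684 ≡ 1 (mod 11).
Since F(a, b, c) ≡ 1 ≠ 0 (mod 11), P does NOT lie on the curve.


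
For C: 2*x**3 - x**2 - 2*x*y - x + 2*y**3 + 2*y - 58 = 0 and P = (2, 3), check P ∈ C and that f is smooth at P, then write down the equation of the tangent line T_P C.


Tangent line at P: 13*x + 52*y - 182 = 0.

Step 1: f(2, 3) = 0, so P lies on C.
Step 2: partial derivatives
  f_x(x, y) = 6*x**2 - 2*x - 2*y - 1, f_y(x, y) = -2*x + 6*y**2 + 2.
  f_x(P) = 13, f_y(P) = 52 (gradient nonzero, so P is smooth).
Step 3: tangent line at P: 13·(x − 2) + 52·(y − 3) = 0.
Expanding: 13*x + 52*y - 182 = 0.


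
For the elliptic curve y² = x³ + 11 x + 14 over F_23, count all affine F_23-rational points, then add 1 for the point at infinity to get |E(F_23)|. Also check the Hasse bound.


Affine points = {(1, 7), (1, 16), (8, 4), (8, 19), (13, 10), (13, 13), (15, 9), (15, 14), (16, 10), (16, 13), (17, 10), (17, 13), (18, 8), (18, 15), (20, 0), (22, 5), (22, 18)}; affine count = 17; |E(F_23)| = 18.

Discriminant check: Δ ∝ 4a³ + 27b² = 4·11³ + 27·14² = 4·1331 + 27·196 ≡ 13 (mod 23). Nonzero ⇒ E is nonsingular.
For each x ∈ F_23, compute rhs = x³ + 11·x + 14 mod 23, then count y ∈ F_23 with y² ≡ rhs.
  x = 0: rhs = 14, matching y values: none (0 points).
  x = 1: rhs = 3, matching y values: 7, 16 (2 points).
  x = 2: rhs = 21, matching y values: none (0 points).
  x = 3: rhs = 5, matching y values: none (0 points).
  x = 4: rhs = 7, matching y values: none (0 points).
  x = 5: rhs = 10, matching y values: none (0 points).
  x = 6: rhs = 20, matching y values: none (0 points).
  x = 7: rhs = 20, matching y values: none (0 points).
  x = 8: rhs = 16, matching y values: 4, 19 (2 points).
  x = 9: rhs = 14, matching y values: none (0 points).
  x = 10: rhs = 20, matching y values: none (0 points).
  x = 11: rhs = 17, matching y values: none (0 points).
  x = 12: rhs = 11, matching y values: none (0 points).
  x = 13: rhs = 8, matching y values: 10, 13 (2 points).
  x = 14: rhs = 14, matching y values: none (0 points).
  x = 15: rhs = 12, matching y values: 9, 14 (2 points).
  x = 16: rhs = 8, matching y values: 10, 13 (2 points).
  x = 17: rhs = 8, matching y values: 10, 13 (2 points).
  x = 18: rhs = 18, matching y values: 8, 15 (2 points).
  x = 19: rhs = 21, matching y values: none (0 points).
  x = 20: rhs = 0, matching y values: 0 (1 points).
  x = 21: rhs = 7, matching y values: none (0 points).
  x = 22: rhs = 2, matching y values: 5, 18 (2 points).
Total affine count: 17.
Full point count |E(F_23)| = 17 + 1 = 18.
Hasse bound: |18 − (23+1)| = |-6| = 6 ≤ 2√23 ≈ 9.5917 ✓.


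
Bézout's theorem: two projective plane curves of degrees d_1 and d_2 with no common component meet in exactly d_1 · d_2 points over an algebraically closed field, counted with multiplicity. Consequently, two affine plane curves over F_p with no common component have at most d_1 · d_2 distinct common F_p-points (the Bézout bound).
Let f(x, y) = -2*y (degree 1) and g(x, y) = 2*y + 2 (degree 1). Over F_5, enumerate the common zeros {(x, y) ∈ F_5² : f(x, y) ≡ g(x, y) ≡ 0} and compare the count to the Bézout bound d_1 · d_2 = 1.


Common zeros: ∅; count = 0; Bézout bound = 1.

deg(f) = 1, deg(g) = 1, so Bézout bound = 1.
Scan x ∈ F_5. For each x, list the y ∈ F_5 with f(x, y) ≡ 0 and those with g(x, y) ≡ 0 (mod 5); the common zeros in that column are the intersection.
  x = 0: f ≡ 0 at y ∈ {0}; g ≡ 0 at y ∈ {4}; common: ∅.
  x = 1: f ≡ 0 at y ∈ {0}; g ≡ 0 at y ∈ {4}; common: ∅.
  x = 2: f ≡ 0 at y ∈ {0}; g ≡ 0 at y ∈ {4}; common: ∅.
  x = 3: f ≡ 0 at y ∈ {0}; g ≡ 0 at y ∈ {4}; common: ∅.
  x = 4: f ≡ 0 at y ∈ {0}; g ≡ 0 at y ∈ {4}; common: ∅.
Collecting: common zeros = ∅, so the count is 0.
Comparison with the Bézout bound: 0 ≤ 1 = deg(f)·deg(g), as expected for curves with no common component (the affine F_5-count falls short of the bound because intersections may lie at infinity, over extension fields, or carry multiplicity).


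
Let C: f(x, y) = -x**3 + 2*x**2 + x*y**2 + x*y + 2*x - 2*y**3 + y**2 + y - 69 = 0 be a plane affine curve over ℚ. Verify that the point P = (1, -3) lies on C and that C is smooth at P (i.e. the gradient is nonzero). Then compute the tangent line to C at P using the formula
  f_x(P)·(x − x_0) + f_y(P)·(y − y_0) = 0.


Tangent line at P: 9*x - 64*y - 201 = 0.

Step 1: f(1, -3) = 0, so P lies on C.
Step 2: partial derivatives
  f_x(x, y) = -3*x**2 + 4*x + y**2 + y + 2, f_y(x, y) = 2*x*y + x - 6*y**2 + 2*y + 1.
  f_x(P) = 9, f_y(P) = -64 (gradient nonzero, so P is smooth).
Step 3: tangent line at P: 9·(x − 1) + -64·(y − -3) = 0.
Expanding: 9*x - 64*y - 201 = 0.


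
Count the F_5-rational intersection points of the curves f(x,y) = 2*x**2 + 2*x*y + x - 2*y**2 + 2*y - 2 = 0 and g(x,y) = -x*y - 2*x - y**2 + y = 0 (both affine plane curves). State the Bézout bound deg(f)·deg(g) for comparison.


Common zeros: ∅; count = 0; Bézout bound = 4.

deg(f) = 2, deg(g) = 2, so Bézout bound = 4.
Scan x ∈ F_5. For each x, list the y ∈ F_5 with f(x, y) ≡ 0 and those with g(x, y) ≡ 0 (mod 5); the common zeros in that column are the intersection.
  x = 0: f ≡ 0 at y ∈ ∅; g ≡ 0 at y ∈ {0, 1}; common: ∅.
  x = 1: f ≡ 0 at y ∈ {3, 4}; g ≡ 0 at y ∈ ∅; common: ∅.
  x = 2: f ≡ 0 at y ∈ {4}; g ≡ 0 at y ∈ {2}; common: ∅.
  x = 3: f ≡ 0 at y ∈ {1, 3}; g ≡ 0 at y ∈ {4}; common: ∅.
  x = 4: f ≡ 0 at y ∈ ∅; g ≡ 0 at y ∈ ∅; common: ∅.
Collecting: common zeros = ∅, so the count is 0.
Comparison with the Bézout bound: 0 ≤ 4 = deg(f)·deg(g), as expected for curves with no common component (the affine F_5-count falls short of the bound because intersections may lie at infinity, over extension fields, or carry multiplicity).


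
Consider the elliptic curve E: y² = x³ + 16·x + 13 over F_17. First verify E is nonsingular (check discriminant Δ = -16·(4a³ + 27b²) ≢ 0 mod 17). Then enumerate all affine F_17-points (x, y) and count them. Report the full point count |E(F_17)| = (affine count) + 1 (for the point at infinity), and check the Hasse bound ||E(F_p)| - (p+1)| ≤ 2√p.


Affine points = {(0, 8), (0, 9), (1, 8), (1, 9), (2, 6), (2, 11), (6, 6), (6, 11), (7, 3), (7, 14), (9, 6), (9, 11), (10, 0), (13, 2), (13, 15), (16, 8), (16, 9)}; affine count = 17; |E(F_17)| = 18.

Discriminant check: Δ ∝ 4a³ + 27b² = 4·16³ + 27·13² = 4·4096 + 27·169 ≡ 3 (mod 17). Nonzero ⇒ E is nonsingular.
For each x ∈ F_17, compute rhs = x³ + 16·x + 13 mod 17, then count y ∈ F_17 with y² ≡ rhs.
  x = 0: rhs = 13, matching y values: 8, 9 (2 points).
  x = 1: rhs = 13, matching y values: 8, 9 (2 points).
  x = 2: rhs = 2, matching y values: 6, 11 (2 points).
  x = 3: rhs = 3, matching y values: none (0 points).
  x = 4: rhs = 5, matching y values: none (0 points).
  x = 5: rhs = 14, matching y values: none (0 points).
  x = 6: rhs = 2, matching y values: 6, 11 (2 points).
  x = 7: rhs = 9, matching y values: 3, 14 (2 points).
  x = 8: rhs = 7, matching y values: none (0 points).
  x = 9: rhs = 2, matching y values: 6, 11 (2 points).
  x = 10: rhs = 0, matching y values: 0 (1 points).
  x = 11: rhs = 7, matching y values: none (0 points).
  x = 12: rhs = 12, matching y values: none (0 points).
  x = 13: rhs = 4, matching y values: 2, 15 (2 points).
  x = 14: rhs = 6, matching y values: none (0 points).
  x = 15: rhs = 7, matching y values: none (0 points).
  x = 16: rhs = 13, matching y values: 8, 9 (2 points).
Total affine count: 17.
Full point count |E(F_17)| = 17 + 1 = 18.
Hasse bound: |18 − (17+1)| = |0| = 0 ≤ 2√17 ≈ 8.2462 ✓.


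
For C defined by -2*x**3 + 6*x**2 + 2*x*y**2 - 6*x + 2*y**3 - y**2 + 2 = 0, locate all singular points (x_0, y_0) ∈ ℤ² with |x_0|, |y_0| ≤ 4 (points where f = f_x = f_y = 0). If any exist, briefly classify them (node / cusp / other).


Singular points: {(1, 0)}; classification: cusp.

Compute partial derivatives:
  f_x = -6*x**2 + 12*x + 2*y**2 - 6.
  f_y = 4*x*y + 6*y**2 - 2*y.
Scan x_0 ∈ {−4, ..., 4}. For each x_0, f_y(x_0, y) is a polynomial in y; find its integer roots y ∈ {−4, ..., 4}, then test f_x and f at those candidates.
  x = -4: f_y(-4, y) = 6*y**2 - 18*y; vanishes at y ∈ {0, 3}. (-4, 0): f_x = -150 ≠ 0; (-4, 3): f_x = -132 ≠ 0.
  x = -3: f_y(-3, y) = 6*y**2 - 14*y; vanishes at y ∈ {0}. (-3, 0): f_x = -96 ≠ 0.
  x = -2: f_y(-2, y) = 6*y**2 - 10*y; vanishes at y ∈ {0}. (-2, 0): f_x = -54 ≠ 0.
  x = -1: f_y(-1, y) = 6*y**2 - 6*y; vanishes at y ∈ {0, 1}. (-1, 0): f_x = -24 ≠ 0; (-1, 1): f_x = -22 ≠ 0.
  x = 0: f_y(0, y) = 6*y**2 - 2*y; vanishes at y ∈ {0}. (0, 0): f_x = -6 ≠ 0.
  x = 1: f_y(1, y) = 6*y**2 + 2*y; vanishes at y ∈ {0}. (1, 0): f_x = 0, f = 0 — SINGULAR.
  x = 2: f_y(2, y) = 6*y**2 + 6*y; vanishes at y ∈ {-1, 0}. (2, -1): f_x = -4 ≠ 0; (2, 0): f_x = -6 ≠ 0.
  x = 3: f_y(3, y) = 6*y**2 + 10*y; vanishes at y ∈ {0}. (3, 0): f_x = -24 ≠ 0.
  x = 4: f_y(4, y) = 6*y**2 + 14*y; vanishes at y ∈ {0}. (4, 0): f_x = -54 ≠ 0.
Only singular point on the grid: (1, 0).
Classify: substitute x = 1 + u, y = 0 + v and expand: f = -2*u**3 + 2*u*v**2 + 2*v**3 + v**2.
No constant or linear terms (consistent with a singular point). Quadratic part: v**2. Cubic part: -2*u**3 + 2*u*v**2 + 2*v**3.
The quadratic part v**2 is a perfect square, so there is a single (double) tangent line v = 0, i.e. y = 0. Restricting the cubic part to that line (v = 0) leaves -2*u**3 ≠ 0, so f is not divisible by v and the branch is v² ≈ 2*u**3 to lowest order — this is a cusp.
Classification: cusp.
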